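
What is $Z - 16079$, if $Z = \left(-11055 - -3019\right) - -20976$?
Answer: $-3139$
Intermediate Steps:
$Z = 12940$ ($Z = \left(-11055 + 3019\right) + 20976 = -8036 + 20976 = 12940$)
$Z - 16079 = 12940 - 16079 = -3139$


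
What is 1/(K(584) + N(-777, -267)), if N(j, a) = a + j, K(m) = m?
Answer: -1/460 ≈ -0.0021739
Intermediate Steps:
1/(K(584) + N(-777, -267)) = 1/(584 + (-267 - 777)) = 1/(584 - 1044) = 1/(-460) = -1/460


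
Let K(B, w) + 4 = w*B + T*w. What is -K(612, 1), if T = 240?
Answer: -848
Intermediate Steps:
K(B, w) = -4 + 240*w + B*w (K(B, w) = -4 + (w*B + 240*w) = -4 + (B*w + 240*w) = -4 + (240*w + B*w) = -4 + 240*w + B*w)
-K(612, 1) = -(-4 + 240*1 + 612*1) = -(-4 + 240 + 612) = -1*848 = -848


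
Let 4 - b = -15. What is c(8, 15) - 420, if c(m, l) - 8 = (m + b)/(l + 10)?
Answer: -10273/25 ≈ -410.92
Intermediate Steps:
b = 19 (b = 4 - 1*(-15) = 4 + 15 = 19)
c(m, l) = 8 + (19 + m)/(10 + l) (c(m, l) = 8 + (m + 19)/(l + 10) = 8 + (19 + m)/(10 + l))
c(8, 15) - 420 = (99 + 8 + 8*15)/(10 + 15) - 420 = (99 + 8 + 120)/25 - 420 = (1/25)*227 - 420 = 227/25 - 420 = -10273/25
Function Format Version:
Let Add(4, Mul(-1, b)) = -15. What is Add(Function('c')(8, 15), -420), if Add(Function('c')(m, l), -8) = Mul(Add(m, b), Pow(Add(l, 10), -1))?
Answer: Rational(-10273, 25) ≈ -410.92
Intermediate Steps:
b = 19 (b = Add(4, Mul(-1, -15)) = Add(4, 15) = 19)
Function('c')(m, l) = Add(8, Mul(Pow(Add(10, l), -1), Add(19, m))) (Function('c')(m, l) = Add(8, Mul(Add(m, 19), Pow(Add(l, 10), -1))) = Add(8, Mul(Add(19, m), Pow(Add(10, l), -1))) = Add(8, Mul(Pow(Add(10, l), -1), Add(19, m))))
Add(Function('c')(8, 15), -420) = Add(Mul(Pow(Add(10, 15), -1), Add(99, 8, Mul(8, 15))), -420) = Add(Mul(Pow(25, -1), Add(99, 8, 120)), -420) = Add(Mul(Rational(1, 25), 227), -420) = Add(Rational(227, 25), -420) = Rational(-10273, 25)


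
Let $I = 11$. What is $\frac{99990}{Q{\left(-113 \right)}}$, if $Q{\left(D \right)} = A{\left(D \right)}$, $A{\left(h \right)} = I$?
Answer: $9090$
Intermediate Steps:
$A{\left(h \right)} = 11$
$Q{\left(D \right)} = 11$
$\frac{99990}{Q{\left(-113 \right)}} = \frac{99990}{11} = 99990 \cdot \frac{1}{11} = 9090$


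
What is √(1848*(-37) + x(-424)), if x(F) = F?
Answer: 40*I*√43 ≈ 262.3*I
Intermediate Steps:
√(1848*(-37) + x(-424)) = √(1848*(-37) - 424) = √(-68376 - 424) = √(-68800) = 40*I*√43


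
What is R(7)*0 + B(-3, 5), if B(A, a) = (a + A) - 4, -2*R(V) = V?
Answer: -2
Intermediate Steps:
R(V) = -V/2
B(A, a) = -4 + A + a (B(A, a) = (A + a) - 4 = -4 + A + a)
R(7)*0 + B(-3, 5) = -1/2*7*0 + (-4 - 3 + 5) = -7/2*0 - 2 = 0 - 2 = -2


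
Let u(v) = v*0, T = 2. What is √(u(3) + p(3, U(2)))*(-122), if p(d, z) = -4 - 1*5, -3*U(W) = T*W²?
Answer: -366*I ≈ -366.0*I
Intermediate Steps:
u(v) = 0
U(W) = -2*W²/3
p(d, z) = -9 (p(d, z) = -4 - 5 = -9)
√(u(3) + p(3, U(2)))*(-122) = √(0 - 9)*(-122) = √(-9)*(-122) = (3*I)*(-122) = -366*I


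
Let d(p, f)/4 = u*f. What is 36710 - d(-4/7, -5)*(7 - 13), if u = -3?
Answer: 37070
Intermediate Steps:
d(p, f) = -12*f (d(p, f) = 4*(-3*f) = -12*f)
36710 - d(-4/7, -5)*(7 - 13) = 36710 - (-12*(-5))*(7 - 13) = 36710 - 60*(-6) = 36710 - 1*(-360) = 36710 + 360 = 37070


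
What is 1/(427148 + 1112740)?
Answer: 1/1539888 ≈ 6.4940e-7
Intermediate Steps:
1/(427148 + 1112740) = 1/1539888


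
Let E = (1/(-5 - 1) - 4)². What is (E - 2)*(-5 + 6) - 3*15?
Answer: -1067/36 ≈ -29.639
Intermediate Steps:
E = 625/36 (E = (1/(-6) - 4)² = (-⅙ - 4)² = (-25/6)² = 625/36 ≈ 17.361)
(E - 2)*(-5 + 6) - 3*15 = (625/36 - 2)*(-5 + 6) - 3*15 = (553/36)*1 - 45 = 553/36 - 45 = -1067/36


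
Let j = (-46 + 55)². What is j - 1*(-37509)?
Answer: 37590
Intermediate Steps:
j = 81 (j = 9² = 81)
j - 1*(-37509) = 81 - 1*(-37509) = 81 + 37509 = 37590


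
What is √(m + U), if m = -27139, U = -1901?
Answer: 44*I*√15 ≈ 170.41*I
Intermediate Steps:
√(m + U) = √(-27139 - 1901) = √(-29040) = 44*I*√15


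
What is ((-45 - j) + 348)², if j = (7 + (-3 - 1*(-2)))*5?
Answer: 74529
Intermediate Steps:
j = 30 (j = (7 + (-3 + 2))*5 = (7 - 1)*5 = 6*5 = 30)
((-45 - j) + 348)² = ((-45 - 1*30) + 348)² = ((-45 - 30) + 348)² = (-75 + 348)² = 273² = 74529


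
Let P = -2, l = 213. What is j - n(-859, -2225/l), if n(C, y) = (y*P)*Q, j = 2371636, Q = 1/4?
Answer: 1010314711/426 ≈ 2.3716e+6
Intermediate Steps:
Q = ¼ ≈ 0.25000
n(C, y) = -y/2 (n(C, y) = (y*(-2))*(¼) = -2*y*(¼) = -y/2)
j - n(-859, -2225/l) = 2371636 - (-1)*(-2225/213)/2 = 2371636 - (-1)*(-2225*1/213)/2 = 2371636 - (-1)*(-2225)/(2*213) = 2371636 - 1*2225/426 = 2371636 - 2225/426 = 1010314711/426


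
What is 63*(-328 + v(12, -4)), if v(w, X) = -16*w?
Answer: -32760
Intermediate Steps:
63*(-328 + v(12, -4)) = 63*(-328 - 16*12) = 63*(-328 - 192) = 63*(-520) = -32760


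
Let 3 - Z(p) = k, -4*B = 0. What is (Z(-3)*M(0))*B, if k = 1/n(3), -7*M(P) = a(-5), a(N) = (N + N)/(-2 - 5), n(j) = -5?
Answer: 0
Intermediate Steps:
B = 0 (B = -1/4*0 = 0)
a(N) = -2*N/7 (a(N) = (2*N)/(-7) = (2*N)*(-1/7) = -2*N/7)
M(P) = -10/49 (M(P) = -(-2)*(-5)/49 = -1/7*10/7 = -10/49)
k = -1/5 (k = 1/(-5) = -1/5 ≈ -0.20000)
Z(p) = 16/5 (Z(p) = 3 - 1*(-1/5) = 3 + 1/5 = 16/5)
(Z(-3)*M(0))*B = ((16/5)*(-10/49))*0 = -32/49*0 = 0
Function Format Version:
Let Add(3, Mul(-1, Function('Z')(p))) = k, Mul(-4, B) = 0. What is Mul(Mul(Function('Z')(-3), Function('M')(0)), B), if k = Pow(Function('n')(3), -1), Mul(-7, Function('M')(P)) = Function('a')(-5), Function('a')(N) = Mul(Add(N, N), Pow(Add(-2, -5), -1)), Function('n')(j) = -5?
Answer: 0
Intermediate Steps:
B = 0 (B = Mul(Rational(-1, 4), 0) = 0)
Function('a')(N) = Mul(Rational(-2, 7), N) (Function('a')(N) = Mul(Mul(2, N), Pow(-7, -1)) = Mul(Mul(2, N), Rational(-1, 7)) = Mul(Rational(-2, 7), N))
Function('M')(P) = Rational(-10, 49) (Function('M')(P) = Mul(Rational(-1, 7), Mul(Rational(-2, 7), -5)) = Mul(Rational(-1, 7), Rational(10, 7)) = Rational(-10, 49))
k = Rational(-1, 5) (k = Pow(-5, -1) = Rational(-1, 5) ≈ -0.20000)
Function('Z')(p) = Rational(16, 5) (Function('Z')(p) = Add(3, Mul(-1, Rational(-1, 5))) = Add(3, Rational(1, 5)) = Rational(16, 5))
Mul(Mul(Function('Z')(-3), Function('M')(0)), B) = Mul(Mul(Rational(16, 5), Rational(-10, 49)), 0) = Mul(Rational(-32, 49), 0) = 0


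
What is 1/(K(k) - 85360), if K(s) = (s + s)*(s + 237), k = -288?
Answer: -1/55984 ≈ -1.7862e-5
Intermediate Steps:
K(s) = 2*s*(237 + s) (K(s) = (2*s)*(237 + s) = 2*s*(237 + s))
1/(K(k) - 85360) = 1/(2*(-288)*(237 - 288) - 85360) = 1/(2*(-288)*(-51) - 85360) = 1/(29376 - 85360) = 1/(-55984) = -1/55984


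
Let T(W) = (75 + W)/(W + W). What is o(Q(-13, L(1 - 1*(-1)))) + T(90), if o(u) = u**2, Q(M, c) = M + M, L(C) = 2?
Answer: 8123/12 ≈ 676.92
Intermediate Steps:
T(W) = (75 + W)/(2*W) (T(W) = (75 + W)/((2*W)) = (75 + W)*(1/(2*W)) = (75 + W)/(2*W))
Q(M, c) = 2*M
o(Q(-13, L(1 - 1*(-1)))) + T(90) = (2*(-13))**2 + (1/2)*(75 + 90)/90 = (-26)**2 + (1/2)*(1/90)*165 = 676 + 11/12 = 8123/12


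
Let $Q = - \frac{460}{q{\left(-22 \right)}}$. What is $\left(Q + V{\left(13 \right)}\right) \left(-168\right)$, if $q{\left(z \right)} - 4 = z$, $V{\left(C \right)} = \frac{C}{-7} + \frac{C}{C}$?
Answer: $- \frac{12448}{3} \approx -4149.3$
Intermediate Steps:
$V{\left(C \right)} = 1 - \frac{C}{7}$ ($V{\left(C \right)} = C \left(- \frac{1}{7}\right) + 1 = - \frac{C}{7} + 1 = 1 - \frac{C}{7}$)
$q{\left(z \right)} = 4 + z$
$Q = \frac{230}{9}$ ($Q = - \frac{460}{4 - 22} = - \frac{460}{-18} = \left(-460\right) \left(- \frac{1}{18}\right) = \frac{230}{9} \approx 25.556$)
$\left(Q + V{\left(13 \right)}\right) \left(-168\right) = \left(\frac{230}{9} + \left(1 - \frac{13}{7}\right)\right) \left(-168\right) = \left(\frac{230}{9} - \frac{6}{7}\right) \left(-168\right) = \frac{1556}{63} \left(-168\right) = - \frac{12448}{3}$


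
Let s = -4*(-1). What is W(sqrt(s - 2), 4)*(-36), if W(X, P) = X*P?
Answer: -144*sqrt(2) ≈ -203.65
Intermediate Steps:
s = 4
W(X, P) = P*X
W(sqrt(s - 2), 4)*(-36) = (4*sqrt(4 - 2))*(-36) = (4*sqrt(2))*(-36) = -144*sqrt(2)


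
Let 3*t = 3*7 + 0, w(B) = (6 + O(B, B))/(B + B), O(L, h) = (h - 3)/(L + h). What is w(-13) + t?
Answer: 1140/169 ≈ 6.7456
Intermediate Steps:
O(L, h) = (-3 + h)/(L + h)
w(B) = (6 + (-3 + B)/(2*B))/(2*B) (w(B) = (6 + (-3 + B)/(B + B))/(B + B) = (6 + (-3 + B)/((2*B)))/((2*B)) = (6 + (1/(2*B))*(-3 + B))*(1/(2*B)) = (6 + (-3 + B)/(2*B))*(1/(2*B)) = (6 + (-3 + B)/(2*B))/(2*B))
t = 7 (t = (3*7 + 0)/3 = (21 + 0)/3 = (⅓)*21 = 7)
w(-13) + t = (¼)*(-3 + 13*(-13))/(-13)² + 7 = (¼)*(1/169)*(-3 - 169) + 7 = (¼)*(1/169)*(-172) + 7 = -43/169 + 7 = 1140/169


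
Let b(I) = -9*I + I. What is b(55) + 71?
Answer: -369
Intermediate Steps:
b(I) = -8*I
b(55) + 71 = -8*55 + 71 = -440 + 71 = -369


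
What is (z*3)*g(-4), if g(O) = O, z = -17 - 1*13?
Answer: 360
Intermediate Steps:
z = -30 (z = -17 - 13 = -30)
(z*3)*g(-4) = -30*3*(-4) = -90*(-4) = 360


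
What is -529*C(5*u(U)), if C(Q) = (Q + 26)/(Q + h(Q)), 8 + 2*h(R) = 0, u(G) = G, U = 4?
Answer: -12167/8 ≈ -1520.9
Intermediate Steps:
h(R) = -4 (h(R) = -4 + (1/2)*0 = -4 + 0 = -4)
C(Q) = (26 + Q)/(-4 + Q) (C(Q) = (Q + 26)/(Q - 4) = (26 + Q)/(-4 + Q))
-529*C(5*u(U)) = -529*(26 + 5*4)/(-4 + 5*4) = -529*(26 + 20)/(-4 + 20) = -529*46/16 = -529*23/8 = -12167/8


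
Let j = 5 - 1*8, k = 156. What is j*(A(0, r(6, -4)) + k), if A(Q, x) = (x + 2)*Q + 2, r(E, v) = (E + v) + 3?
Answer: -474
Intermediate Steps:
r(E, v) = 3 + E + v
A(Q, x) = 2 + Q*(2 + x) (A(Q, x) = (2 + x)*Q + 2 = Q*(2 + x) + 2 = 2 + Q*(2 + x))
j = -3 (j = 5 - 8 = -3)
j*(A(0, r(6, -4)) + k) = -3*((2 + 2*0 + 0*(3 + 6 - 4)) + 156) = -3*((2 + 0 + 0*5) + 156) = -3*((2 + 0 + 0) + 156) = -3*(2 + 156) = -3*158 = -474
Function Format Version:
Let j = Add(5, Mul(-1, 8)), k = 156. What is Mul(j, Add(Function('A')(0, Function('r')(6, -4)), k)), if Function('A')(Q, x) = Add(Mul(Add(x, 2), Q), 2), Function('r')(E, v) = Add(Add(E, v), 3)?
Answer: -474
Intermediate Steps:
Function('r')(E, v) = Add(3, E, v)
Function('A')(Q, x) = Add(2, Mul(Q, Add(2, x))) (Function('A')(Q, x) = Add(Mul(Add(2, x), Q), 2) = Add(Mul(Q, Add(2, x)), 2) = Add(2, Mul(Q, Add(2, x))))
j = -3 (j = Add(5, -8) = -3)
Mul(j, Add(Function('A')(0, Function('r')(6, -4)), k)) = Mul(-3, Add(Add(2, Mul(2, 0), Mul(0, Add(3, 6, -4))), 156)) = Mul(-3, Add(Add(2, 0, Mul(0, 5)), 156)) = Mul(-3, Add(Add(2, 0, 0), 156)) = Mul(-3, Add(2, 156)) = Mul(-3, 158) = -474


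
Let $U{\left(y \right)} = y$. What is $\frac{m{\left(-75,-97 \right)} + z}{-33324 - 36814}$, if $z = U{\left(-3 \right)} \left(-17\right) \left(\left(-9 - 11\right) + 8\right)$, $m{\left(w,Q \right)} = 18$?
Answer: $\frac{297}{35069} \approx 0.008469$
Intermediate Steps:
$z = -612$ ($z = \left(-3\right) \left(-17\right) \left(\left(-9 - 11\right) + 8\right) = 51 \left(-20 + 8\right) = 51 \left(-12\right) = -612$)
$\frac{m{\left(-75,-97 \right)} + z}{-33324 - 36814} = \frac{18 - 612}{-33324 - 36814} = - \frac{594}{-70138} = \left(-594\right) \left(- \frac{1}{70138}\right) = \frac{297}{35069}$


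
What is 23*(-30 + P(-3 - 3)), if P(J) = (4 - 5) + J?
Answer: -851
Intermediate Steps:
P(J) = -1 + J
23*(-30 + P(-3 - 3)) = 23*(-30 + (-1 + (-3 - 3))) = 23*(-30 + (-1 - 6)) = 23*(-30 - 7) = 23*(-37) = -851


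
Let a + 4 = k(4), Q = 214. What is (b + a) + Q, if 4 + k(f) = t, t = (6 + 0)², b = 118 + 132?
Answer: 492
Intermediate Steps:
b = 250
t = 36 (t = 6² = 36)
k(f) = 32 (k(f) = -4 + 36 = 32)
a = 28 (a = -4 + 32 = 28)
(b + a) + Q = (250 + 28) + 214 = 278 + 214 = 492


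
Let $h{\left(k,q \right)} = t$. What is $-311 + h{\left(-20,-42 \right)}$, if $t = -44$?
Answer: $-355$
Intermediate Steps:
$h{\left(k,q \right)} = -44$
$-311 + h{\left(-20,-42 \right)} = -311 - 44 = -355$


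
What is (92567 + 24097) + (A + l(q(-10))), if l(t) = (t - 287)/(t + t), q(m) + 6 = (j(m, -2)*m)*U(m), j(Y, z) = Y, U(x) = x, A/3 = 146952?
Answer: 1121731533/2012 ≈ 5.5752e+5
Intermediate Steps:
A = 440856 (A = 3*146952 = 440856)
q(m) = -6 + m³ (q(m) = -6 + (m*m)*m = -6 + m²*m = -6 + m³)
l(t) = (-287 + t)/(2*t) (l(t) = (-287 + t)/((2*t)) = (-287 + t)*(1/(2*t)) = (-287 + t)/(2*t))
(92567 + 24097) + (A + l(q(-10))) = (92567 + 24097) + (440856 + (-287 + (-6 + (-10)³))/(2*(-6 + (-10)³))) = 116664 + (440856 + (-287 + (-6 - 1000))/(2*(-6 - 1000))) = 116664 + (440856 + (½)*(-287 - 1006)/(-1006)) = 116664 + (440856 + (½)*(-1/1006)*(-1293)) = 116664 + (440856 + 1293/2012) = 116664 + 887003565/2012 = 1121731533/2012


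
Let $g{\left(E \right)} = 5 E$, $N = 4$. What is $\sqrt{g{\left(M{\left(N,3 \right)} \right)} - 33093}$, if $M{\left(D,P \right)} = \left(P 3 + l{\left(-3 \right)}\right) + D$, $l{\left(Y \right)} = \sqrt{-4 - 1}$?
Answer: $\sqrt{-33028 + 5 i \sqrt{5}} \approx 0.031 + 181.74 i$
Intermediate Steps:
$l{\left(Y \right)} = i \sqrt{5}$ ($l{\left(Y \right)} = \sqrt{-5} = i \sqrt{5}$)
$M{\left(D,P \right)} = D + 3 P + i \sqrt{5}$ ($M{\left(D,P \right)} = \left(P 3 + i \sqrt{5}\right) + D = \left(3 P + i \sqrt{5}\right) + D = D + 3 P + i \sqrt{5}$)
$\sqrt{g{\left(M{\left(N,3 \right)} \right)} - 33093} = \sqrt{5 \left(4 + 3 \cdot 3 + i \sqrt{5}\right) - 33093} = \sqrt{5 \left(4 + 9 + i \sqrt{5}\right) - 33093} = \sqrt{5 \left(13 + i \sqrt{5}\right) - 33093} = \sqrt{\left(65 + 5 i \sqrt{5}\right) - 33093} = \sqrt{-33028 + 5 i \sqrt{5}}$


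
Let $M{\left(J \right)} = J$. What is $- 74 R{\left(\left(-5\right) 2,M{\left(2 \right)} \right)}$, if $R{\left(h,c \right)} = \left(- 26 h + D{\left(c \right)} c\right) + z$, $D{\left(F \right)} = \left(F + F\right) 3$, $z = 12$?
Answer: $-21904$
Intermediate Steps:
$D{\left(F \right)} = 6 F$ ($D{\left(F \right)} = 2 F 3 = 6 F$)
$R{\left(h,c \right)} = 12 - 26 h + 6 c^{2}$ ($R{\left(h,c \right)} = \left(- 26 h + 6 c c\right) + 12 = \left(- 26 h + 6 c^{2}\right) + 12 = 12 - 26 h + 6 c^{2}$)
$- 74 R{\left(\left(-5\right) 2,M{\left(2 \right)} \right)} = - 74 \left(12 - 26 \left(\left(-5\right) 2\right) + 6 \cdot 2^{2}\right) = - 74 \left(12 - -260 + 6 \cdot 4\right) = - 74 \left(12 + 260 + 24\right) = \left(-74\right) 296 = -21904$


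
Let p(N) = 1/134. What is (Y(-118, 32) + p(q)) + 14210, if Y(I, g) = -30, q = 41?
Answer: 1900121/134 ≈ 14180.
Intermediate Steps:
p(N) = 1/134
(Y(-118, 32) + p(q)) + 14210 = (-30 + 1/134) + 14210 = -4019/134 + 14210 = 1900121/134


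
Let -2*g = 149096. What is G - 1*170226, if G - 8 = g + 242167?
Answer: -2599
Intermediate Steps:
g = -74548 (g = -½*149096 = -74548)
G = 167627 (G = 8 + (-74548 + 242167) = 8 + 167619 = 167627)
G - 1*170226 = 167627 - 1*170226 = 167627 - 170226 = -2599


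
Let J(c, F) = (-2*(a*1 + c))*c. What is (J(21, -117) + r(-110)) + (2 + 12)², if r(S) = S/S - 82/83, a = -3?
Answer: -46479/83 ≈ -559.99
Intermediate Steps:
r(S) = 1/83 (r(S) = 1 - 82*1/83 = 1 - 82/83 = 1/83)
J(c, F) = c*(6 - 2*c) (J(c, F) = (-2*(-3*1 + c))*c = (-2*(-3 + c))*c = (6 - 2*c)*c = c*(6 - 2*c))
(J(21, -117) + r(-110)) + (2 + 12)² = (2*21*(3 - 1*21) + 1/83) + (2 + 12)² = (2*21*(3 - 21) + 1/83) + 14² = (2*21*(-18) + 1/83) + 196 = (-756 + 1/83) + 196 = -62747/83 + 196 = -46479/83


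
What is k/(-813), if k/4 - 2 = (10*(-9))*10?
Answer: 3592/813 ≈ 4.4182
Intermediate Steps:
k = -3592 (k = 8 + 4*((10*(-9))*10) = 8 + 4*(-90*10) = 8 + 4*(-900) = 8 - 3600 = -3592)
k/(-813) = -3592/(-813) = -3592*(-1/813) = 3592/813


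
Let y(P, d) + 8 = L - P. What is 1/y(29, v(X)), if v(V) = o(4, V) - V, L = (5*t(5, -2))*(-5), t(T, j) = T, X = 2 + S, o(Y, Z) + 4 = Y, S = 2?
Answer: -1/162 ≈ -0.0061728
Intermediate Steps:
o(Y, Z) = -4 + Y
X = 4 (X = 2 + 2 = 4)
L = -125 (L = (5*5)*(-5) = 25*(-5) = -125)
v(V) = -V (v(V) = (-4 + 4) - V = 0 - V = -V)
y(P, d) = -133 - P (y(P, d) = -8 + (-125 - P) = -133 - P)
1/y(29, v(X)) = 1/(-133 - 1*29) = 1/(-133 - 29) = 1/(-162) = -1/162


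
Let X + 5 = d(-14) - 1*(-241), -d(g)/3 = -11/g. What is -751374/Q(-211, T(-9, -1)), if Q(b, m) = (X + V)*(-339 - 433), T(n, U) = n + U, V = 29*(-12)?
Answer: -2629809/308993 ≈ -8.5109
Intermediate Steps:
d(g) = 33/g (d(g) = -(-33)/g = 33/g)
V = -348
X = 3271/14 (X = -5 + (33/(-14) - 1*(-241)) = -5 + (33*(-1/14) + 241) = -5 + (-33/14 + 241) = -5 + 3341/14 = 3271/14 ≈ 233.64)
T(n, U) = U + n
Q(b, m) = 617986/7 (Q(b, m) = (3271/14 - 348)*(-339 - 433) = -1601/14*(-772) = 617986/7)
-751374/Q(-211, T(-9, -1)) = -751374/617986/7 = -751374*7/617986 = -2629809/308993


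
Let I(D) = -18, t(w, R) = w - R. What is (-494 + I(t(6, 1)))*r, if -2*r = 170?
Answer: 43520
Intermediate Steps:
r = -85 (r = -1/2*170 = -85)
(-494 + I(t(6, 1)))*r = (-494 - 18)*(-85) = -512*(-85) = 43520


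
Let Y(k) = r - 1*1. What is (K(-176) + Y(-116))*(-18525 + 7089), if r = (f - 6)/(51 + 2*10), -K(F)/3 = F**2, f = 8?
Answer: 75454236252/71 ≈ 1.0627e+9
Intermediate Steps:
K(F) = -3*F**2
r = 2/71 (r = (8 - 6)/(51 + 2*10) = 2/(51 + 20) = 2/71 ≈ 0.028169)
Y(k) = -69/71 (Y(k) = 2/71 - 1*1 = 2/71 - 1 = -69/71)
(K(-176) + Y(-116))*(-18525 + 7089) = (-3*(-176)**2 - 69/71)*(-18525 + 7089) = (-3*30976 - 69/71)*(-11436) = (-92928 - 69/71)*(-11436) = -6597957/71*(-11436) = 75454236252/71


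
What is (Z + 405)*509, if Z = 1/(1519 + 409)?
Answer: 397448069/1928 ≈ 2.0615e+5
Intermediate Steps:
Z = 1/1928 ≈ 0.00051867
(Z + 405)*509 = (1/1928 + 405)*509 = (780841/1928)*509 = 397448069/1928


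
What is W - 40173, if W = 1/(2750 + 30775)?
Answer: -1346799824/33525 ≈ -40173.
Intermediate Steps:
W = 1/33525 ≈ 2.9828e-5
W - 40173 = 1/33525 - 40173 = -1346799824/33525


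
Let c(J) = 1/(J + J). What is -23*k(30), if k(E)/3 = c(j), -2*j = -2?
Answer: -69/2 ≈ -34.500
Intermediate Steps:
j = 1 (j = -1/2*(-2) = 1)
c(J) = 1/(2*J)
k(E) = 3/2 (k(E) = 3*((1/2)/1) = 3*((1/2)*1) = 3*(1/2) = 3/2)
-23*k(30) = -23*3/2 = -69/2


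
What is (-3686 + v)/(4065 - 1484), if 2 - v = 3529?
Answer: -7213/2581 ≈ -2.7947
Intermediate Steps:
v = -3527 (v = 2 - 1*3529 = 2 - 3529 = -3527)
(-3686 + v)/(4065 - 1484) = (-3686 - 3527)/(4065 - 1484) = -7213/2581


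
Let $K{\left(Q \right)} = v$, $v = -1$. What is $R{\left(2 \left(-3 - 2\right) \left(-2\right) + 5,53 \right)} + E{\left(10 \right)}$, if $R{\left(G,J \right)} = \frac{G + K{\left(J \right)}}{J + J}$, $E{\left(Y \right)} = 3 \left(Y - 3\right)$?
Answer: $\frac{1125}{53} \approx 21.226$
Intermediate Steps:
$E{\left(Y \right)} = -9 + 3 Y$ ($E{\left(Y \right)} = 3 \left(-3 + Y\right) = -9 + 3 Y$)
$K{\left(Q \right)} = -1$
$R{\left(G,J \right)} = \frac{-1 + G}{2 J}$ ($R{\left(G,J \right)} = \frac{G - 1}{J + J} = \frac{-1 + G}{2 J}$)
$R{\left(2 \left(-3 - 2\right) \left(-2\right) + 5,53 \right)} + E{\left(10 \right)} = \frac{-1 + \left(2 \left(-3 - 2\right) \left(-2\right) + 5\right)}{2 \cdot 53} + \left(-9 + 3 \cdot 10\right) = \frac{1}{2} \cdot \frac{1}{53} \left(-1 + \left(2 \left(-5\right) \left(-2\right) + 5\right)\right) + \left(-9 + 30\right) = \frac{1}{2} \cdot \frac{1}{53} \left(-1 + \left(\left(-10\right) \left(-2\right) + 5\right)\right) + 21 = \frac{1}{2} \cdot \frac{1}{53} \left(-1 + \left(20 + 5\right)\right) + 21 = \frac{1}{2} \cdot \frac{1}{53} \left(-1 + 25\right) + 21 = \frac{1}{2} \cdot \frac{1}{53} \cdot 24 + 21 = \frac{12}{53} + 21 = \frac{1125}{53}$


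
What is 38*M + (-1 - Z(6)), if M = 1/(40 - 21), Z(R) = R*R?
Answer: -35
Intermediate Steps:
Z(R) = R**2
M = 1/19 ≈ 0.052632
38*M + (-1 - Z(6)) = 38*(1/19) + (-1 - 1*6**2) = 2 + (-1 - 1*36) = 2 + (-1 - 36) = 2 - 37 = -35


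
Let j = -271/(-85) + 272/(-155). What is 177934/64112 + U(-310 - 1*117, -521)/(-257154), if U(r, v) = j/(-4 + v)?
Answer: 5274859600023127/1900602455871000 ≈ 2.7754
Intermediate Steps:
j = 3777/2635 (j = -271*(-1/85) + 272*(-1/155) = 271/85 - 272/155 = 3777/2635 ≈ 1.4334)
U(r, v) = 3777/(2635*(-4 + v))
177934/64112 + U(-310 - 1*117, -521)/(-257154) = 177934/64112 + (3777/(2635*(-4 - 521)))/(-257154) = 177934*(1/64112) + ((3777/2635)/(-525))*(-1/257154) = 88967/32056 + ((3777/2635)*(-1/525))*(-1/257154) = 88967/32056 - 1259/461125*(-1/257154) = 88967/32056 + 1259/118580138250 = 5274859600023127/1900602455871000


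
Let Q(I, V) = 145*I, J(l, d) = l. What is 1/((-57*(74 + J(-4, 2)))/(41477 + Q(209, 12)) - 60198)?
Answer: -1889/113714127 ≈ -1.6612e-5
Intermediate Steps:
1/((-57*(74 + J(-4, 2)))/(41477 + Q(209, 12)) - 60198) = 1/((-57*(74 - 4))/(41477 + 145*209) - 60198) = 1/((-57*70)/(41477 + 30305) - 60198) = 1/(-3990/71782 - 60198) = 1/(-3990*1/71782 - 60198) = 1/(-105/1889 - 60198) = 1/(-113714127/1889) = -1889/113714127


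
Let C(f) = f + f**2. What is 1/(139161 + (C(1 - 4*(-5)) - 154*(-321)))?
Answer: 1/189057 ≈ 5.2894e-6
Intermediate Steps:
1/(139161 + (C(1 - 4*(-5)) - 154*(-321))) = 1/(139161 + ((1 - 4*(-5))*(1 + (1 - 4*(-5))) - 154*(-321))) = 1/(139161 + ((1 + 20)*(1 + (1 + 20)) + 49434)) = 1/(139161 + (21*(1 + 21) + 49434)) = 1/(139161 + (21*22 + 49434)) = 1/(139161 + (462 + 49434)) = 1/(139161 + 49896) = 1/189057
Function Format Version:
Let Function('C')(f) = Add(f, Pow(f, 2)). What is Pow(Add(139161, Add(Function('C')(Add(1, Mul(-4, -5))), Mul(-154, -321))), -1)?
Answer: Rational(1, 189057) ≈ 5.2894e-6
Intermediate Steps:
Pow(Add(139161, Add(Function('C')(Add(1, Mul(-4, -5))), Mul(-154, -321))), -1) = Pow(Add(139161, Add(Mul(Add(1, Mul(-4, -5)), Add(1, Add(1, Mul(-4, -5)))), Mul(-154, -321))), -1) = Pow(Add(139161, Add(Mul(Add(1, 20), Add(1, Add(1, 20))), 49434)), -1) = Pow(Add(139161, Add(Mul(21, Add(1, 21)), 49434)), -1) = Pow(Add(139161, Add(Mul(21, 22), 49434)), -1) = Pow(Add(139161, Add(462, 49434)), -1) = Pow(Add(139161, 49896), -1) = Pow(189057, -1) = Rational(1, 189057)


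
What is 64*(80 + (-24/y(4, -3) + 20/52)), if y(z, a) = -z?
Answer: 71872/13 ≈ 5528.6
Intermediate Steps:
64*(80 + (-24/y(4, -3) + 20/52)) = 64*(80 + (-24/((-1*4)) + 20/52)) = 64*(80 + (-24/(-4) + 20*(1/52))) = 64*(80 + (-24*(-¼) + 5/13)) = 64*(80 + (6 + 5/13)) = 64*(80 + 83/13) = 64*(1123/13) = 71872/13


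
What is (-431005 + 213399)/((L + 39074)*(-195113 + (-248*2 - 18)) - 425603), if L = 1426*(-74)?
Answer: -217606/12998988547 ≈ -1.6740e-5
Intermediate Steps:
L = -105524
(-431005 + 213399)/((L + 39074)*(-195113 + (-248*2 - 18)) - 425603) = (-431005 + 213399)/((-105524 + 39074)*(-195113 + (-248*2 - 18)) - 425603) = -217606/(-66450*(-195113 + (-496 - 18)) - 425603) = -217606/(-66450*(-195113 - 514) - 425603) = -217606/(-66450*(-195627) - 425603) = -217606/(12999414150 - 425603) = -217606/12998988547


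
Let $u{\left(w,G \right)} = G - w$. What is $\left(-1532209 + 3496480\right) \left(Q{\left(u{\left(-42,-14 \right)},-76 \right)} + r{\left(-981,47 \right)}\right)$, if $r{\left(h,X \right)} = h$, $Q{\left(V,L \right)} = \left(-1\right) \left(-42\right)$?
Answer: $-1844450469$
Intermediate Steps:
$Q{\left(V,L \right)} = 42$
$\left(-1532209 + 3496480\right) \left(Q{\left(u{\left(-42,-14 \right)},-76 \right)} + r{\left(-981,47 \right)}\right) = \left(-1532209 + 3496480\right) \left(42 - 981\right) = 1964271 \left(-939\right) = -1844450469$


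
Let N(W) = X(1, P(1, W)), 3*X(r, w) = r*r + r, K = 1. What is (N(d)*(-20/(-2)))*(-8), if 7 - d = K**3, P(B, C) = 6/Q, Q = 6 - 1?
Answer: -160/3 ≈ -53.333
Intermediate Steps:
Q = 5
P(B, C) = 6/5
d = 6 (d = 7 - 1*1**3 = 7 - 1*1 = 7 - 1 = 6)
X(r, w) = r/3 + r**2/3 (X(r, w) = (r*r + r)/3 = (r**2 + r)/3 = (r + r**2)/3 = r/3 + r**2/3)
N(W) = 2/3 (N(W) = (1/3)*1*(1 + 1) = (1/3)*1*2 = 2/3)
(N(d)*(-20/(-2)))*(-8) = (2*(-20/(-2))/3)*(-8) = (2*(-20*(-1/2))/3)*(-8) = ((2/3)*10)*(-8) = (20/3)*(-8) = -160/3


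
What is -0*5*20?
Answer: 0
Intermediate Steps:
-0*5*20 = -18*0*20 = 0*20 = 0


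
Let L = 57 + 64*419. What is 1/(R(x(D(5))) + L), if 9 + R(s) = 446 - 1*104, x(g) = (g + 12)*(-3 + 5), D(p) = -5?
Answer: 1/27206 ≈ 3.6757e-5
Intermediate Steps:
x(g) = 24 + 2*g (x(g) = (12 + g)*2 = 24 + 2*g)
L = 26873 (L = 57 + 26816 = 26873)
R(s) = 333 (R(s) = -9 + (446 - 1*104) = -9 + (446 - 104) = -9 + 342 = 333)
1/(R(x(D(5))) + L) = 1/(333 + 26873) = 1/27206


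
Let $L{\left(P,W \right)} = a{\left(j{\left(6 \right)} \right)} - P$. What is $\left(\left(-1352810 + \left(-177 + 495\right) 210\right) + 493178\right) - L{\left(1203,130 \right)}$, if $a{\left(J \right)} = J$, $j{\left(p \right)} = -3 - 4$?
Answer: $-791642$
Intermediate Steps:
$j{\left(p \right)} = -7$
$L{\left(P,W \right)} = -7 - P$
$\left(\left(-1352810 + \left(-177 + 495\right) 210\right) + 493178\right) - L{\left(1203,130 \right)} = \left(\left(-1352810 + \left(-177 + 495\right) 210\right) + 493178\right) - \left(-7 - 1203\right) = \left(\left(-1352810 + 318 \cdot 210\right) + 493178\right) - \left(-7 - 1203\right) = \left(\left(-1352810 + 66780\right) + 493178\right) - -1210 = \left(-1286030 + 493178\right) + 1210 = -792852 + 1210 = -791642$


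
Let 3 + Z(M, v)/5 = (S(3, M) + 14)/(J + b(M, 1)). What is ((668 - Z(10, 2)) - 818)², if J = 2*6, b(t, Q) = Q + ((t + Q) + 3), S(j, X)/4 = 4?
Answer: 1600225/81 ≈ 19756.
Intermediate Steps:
S(j, X) = 16 (S(j, X) = 4*4 = 16)
b(t, Q) = 3 + t + 2*Q (b(t, Q) = Q + ((Q + t) + 3) = Q + (3 + Q + t) = 3 + t + 2*Q)
J = 12
Z(M, v) = -15 + 150/(17 + M) (Z(M, v) = -15 + 5*((16 + 14)/(12 + (3 + M + 2*1))) = -15 + 5*(30/(12 + (3 + M + 2))) = -15 + 5*(30/(12 + (5 + M))) = -15 + 5*(30/(17 + M)) = -15 + 150/(17 + M))
((668 - Z(10, 2)) - 818)² = ((668 - 15*(-7 - 1*10)/(17 + 10)) - 818)² = ((668 - 15*(-7 - 10)/27) - 818)² = ((668 - 15*(-17)/27) - 818)² = ((668 - 1*(-85/9)) - 818)² = ((668 + 85/9) - 818)² = (6097/9 - 818)² = (-1265/9)² = 1600225/81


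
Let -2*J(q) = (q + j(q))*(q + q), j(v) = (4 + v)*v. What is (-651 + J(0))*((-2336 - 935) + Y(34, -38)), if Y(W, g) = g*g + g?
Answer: 1214115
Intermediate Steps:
j(v) = v*(4 + v)
Y(W, g) = g + g**2 (Y(W, g) = g**2 + g = g + g**2)
J(q) = -q*(q + q*(4 + q)) (J(q) = -(q + q*(4 + q))*(q + q)/2 = -(q + q*(4 + q))*2*q/2 = -q*(q + q*(4 + q)))
(-651 + J(0))*((-2336 - 935) + Y(34, -38)) = (-651 - 1*0**2*(5 + 0))*((-2336 - 935) - 38*(1 - 38)) = (-651 - 1*0*5)*(-3271 - 38*(-37)) = (-651 + 0)*(-3271 + 1406) = -651*(-1865) = 1214115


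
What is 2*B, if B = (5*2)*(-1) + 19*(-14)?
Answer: -552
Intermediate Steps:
B = -276 (B = 10*(-1) - 266 = -10 - 266 = -276)
2*B = 2*(-276) = -552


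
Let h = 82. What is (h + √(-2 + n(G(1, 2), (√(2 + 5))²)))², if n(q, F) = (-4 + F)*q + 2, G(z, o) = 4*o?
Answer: 6748 + 328*√6 ≈ 7551.4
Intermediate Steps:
n(q, F) = 2 + q*(-4 + F) (n(q, F) = q*(-4 + F) + 2 = 2 + q*(-4 + F))
(h + √(-2 + n(G(1, 2), (√(2 + 5))²)))² = (82 + √(-2 + (2 - 16*2 + (√(2 + 5))²*(4*2))))² = (82 + √(-2 + (2 - 4*8 + (√7)²*8)))² = (82 + √(-2 + (2 - 32 + 7*8)))² = (82 + √(-2 + (2 - 32 + 56)))² = (82 + √(-2 + 26))² = (82 + √24)² = (82 + 2*√6)²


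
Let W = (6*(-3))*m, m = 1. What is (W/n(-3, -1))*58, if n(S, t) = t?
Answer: 1044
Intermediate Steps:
W = -18 (W = (6*(-3))*1 = -18*1 = -18)
(W/n(-3, -1))*58 = -18/(-1)*58 = -18*(-1)*58 = 18*58 = 1044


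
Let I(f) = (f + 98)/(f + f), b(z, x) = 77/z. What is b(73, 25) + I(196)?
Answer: 527/292 ≈ 1.8048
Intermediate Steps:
I(f) = (98 + f)/(2*f) (I(f) = (98 + f)/((2*f)) = (98 + f)*(1/(2*f)) = (98 + f)/(2*f))
b(73, 25) + I(196) = 77/73 + (½)*(98 + 196)/196 = 77*(1/73) + (½)*(1/196)*294 = 77/73 + ¾ = 527/292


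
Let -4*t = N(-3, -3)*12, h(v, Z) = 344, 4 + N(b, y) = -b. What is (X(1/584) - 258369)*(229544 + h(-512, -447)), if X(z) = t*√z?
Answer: -59395932672 + 172416*√146/73 ≈ -5.9396e+10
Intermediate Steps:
N(b, y) = -4 - b
t = 3 (t = -(-4 - 1*(-3))*12/4 = -(-4 + 3)*12/4 = -(-1)*12/4 = -¼*(-12) = 3)
X(z) = 3*√z
(X(1/584) - 258369)*(229544 + h(-512, -447)) = (3*√(1/584) - 258369)*(229544 + 344) = (3*√(1/584) - 258369)*229888 = (3*(√146/292) - 258369)*229888 = (3*√146/292 - 258369)*229888 = (-258369 + 3*√146/292)*229888 = -59395932672 + 172416*√146/73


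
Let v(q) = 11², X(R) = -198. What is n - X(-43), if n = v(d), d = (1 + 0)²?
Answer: 319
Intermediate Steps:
d = 1 (d = 1² = 1)
v(q) = 121
n = 121
n - X(-43) = 121 - 1*(-198) = 121 + 198 = 319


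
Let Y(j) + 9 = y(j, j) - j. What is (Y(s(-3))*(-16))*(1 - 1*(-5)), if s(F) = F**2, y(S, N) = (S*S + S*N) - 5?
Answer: -13344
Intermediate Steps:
y(S, N) = -5 + S**2 + N*S (y(S, N) = (S**2 + N*S) - 5 = -5 + S**2 + N*S)
Y(j) = -14 - j + 2*j**2 (Y(j) = -9 + ((-5 + j**2 + j*j) - j) = -9 + ((-5 + j**2 + j**2) - j) = -9 + ((-5 + 2*j**2) - j) = -9 + (-5 - j + 2*j**2) = -14 - j + 2*j**2)
(Y(s(-3))*(-16))*(1 - 1*(-5)) = ((-14 - 1*(-3)**2 + 2*((-3)**2)**2)*(-16))*(1 - 1*(-5)) = ((-14 - 1*9 + 2*9**2)*(-16))*(1 + 5) = ((-14 - 9 + 2*81)*(-16))*6 = ((-14 - 9 + 162)*(-16))*6 = (139*(-16))*6 = -2224*6 = -13344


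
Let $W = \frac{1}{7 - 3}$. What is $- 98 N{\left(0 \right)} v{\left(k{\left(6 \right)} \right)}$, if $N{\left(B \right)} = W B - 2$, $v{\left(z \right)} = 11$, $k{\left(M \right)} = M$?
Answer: $2156$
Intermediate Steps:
$W = \frac{1}{4} \approx 0.25$
$N{\left(B \right)} = -2 + \frac{B}{4}$ ($N{\left(B \right)} = \frac{B}{4} - 2 = -2 + \frac{B}{4}$)
$- 98 N{\left(0 \right)} v{\left(k{\left(6 \right)} \right)} = - 98 \left(-2 + \frac{1}{4} \cdot 0\right) 11 = - 98 \left(-2 + 0\right) 11 = \left(-98\right) \left(-2\right) 11 = 196 \cdot 11 = 2156$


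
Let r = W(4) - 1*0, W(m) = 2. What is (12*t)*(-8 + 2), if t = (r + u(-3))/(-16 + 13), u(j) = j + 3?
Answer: 48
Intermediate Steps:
u(j) = 3 + j
r = 2 (r = 2 - 1*0 = 2 + 0 = 2)
t = -⅔ (t = (2 + (3 - 3))/(-16 + 13) = (2 + 0)/(-3) = 2*(-⅓) = -⅔ ≈ -0.66667)
(12*t)*(-8 + 2) = (12*(-⅔))*(-8 + 2) = -8*(-6) = 48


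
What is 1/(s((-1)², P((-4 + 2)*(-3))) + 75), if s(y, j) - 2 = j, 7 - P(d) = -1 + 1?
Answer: 1/84 ≈ 0.011905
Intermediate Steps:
P(d) = 7 (P(d) = 7 - (-1 + 1) = 7 - 1*0 = 7 + 0 = 7)
s(y, j) = 2 + j
1/(s((-1)², P((-4 + 2)*(-3))) + 75) = 1/((2 + 7) + 75) = 1/(9 + 75) = 1/84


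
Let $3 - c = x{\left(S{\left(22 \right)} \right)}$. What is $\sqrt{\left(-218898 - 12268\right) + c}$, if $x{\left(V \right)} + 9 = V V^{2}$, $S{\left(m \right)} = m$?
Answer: $i \sqrt{241802} \approx 491.73 i$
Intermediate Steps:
$x{\left(V \right)} = -9 + V^{3}$ ($x{\left(V \right)} = -9 + V V^{2} = -9 + V^{3}$)
$c = -10636$ ($c = 3 - \left(-9 + 22^{3}\right) = 3 - \left(-9 + 10648\right) = 3 - 10639 = -10636$)
$\sqrt{\left(-218898 - 12268\right) + c} = \sqrt{\left(-218898 - 12268\right) - 10636} = \sqrt{-231166 - 10636} = \sqrt{-241802} = i \sqrt{241802}$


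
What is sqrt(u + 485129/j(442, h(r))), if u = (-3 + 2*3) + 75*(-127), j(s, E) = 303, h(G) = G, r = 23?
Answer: I*sqrt(727211211)/303 ≈ 89.0*I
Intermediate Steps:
u = -9522 (u = (-3 + 6) - 9525 = 3 - 9525 = -9522)
sqrt(u + 485129/j(442, h(r))) = sqrt(-9522 + 485129/303) = sqrt(-2400037/303) = I*sqrt(727211211)/303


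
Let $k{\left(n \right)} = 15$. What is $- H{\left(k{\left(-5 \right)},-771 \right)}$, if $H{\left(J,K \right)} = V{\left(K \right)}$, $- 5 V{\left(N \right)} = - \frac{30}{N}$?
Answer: $\frac{2}{257} \approx 0.0077821$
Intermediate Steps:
$V{\left(N \right)} = \frac{6}{N}$ ($V{\left(N \right)} = - \frac{\left(-30\right) \frac{1}{N}}{5} = \frac{6}{N}$)
$H{\left(J,K \right)} = \frac{6}{K}$
$- H{\left(k{\left(-5 \right)},-771 \right)} = - \frac{6}{-771} = - \frac{6 \left(-1\right)}{771} = \left(-1\right) \left(- \frac{2}{257}\right) = \frac{2}{257}$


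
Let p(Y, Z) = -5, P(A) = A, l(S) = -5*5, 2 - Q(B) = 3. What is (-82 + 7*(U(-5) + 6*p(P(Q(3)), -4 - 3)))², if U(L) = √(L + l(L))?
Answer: 83794 - 4088*I*√30 ≈ 83794.0 - 22391.0*I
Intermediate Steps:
Q(B) = -1 (Q(B) = 2 - 1*3 = 2 - 3 = -1)
l(S) = -25
U(L) = √(-25 + L) (U(L) = √(L - 25) = √(-25 + L))
(-82 + 7*(U(-5) + 6*p(P(Q(3)), -4 - 3)))² = (-82 + 7*(√(-25 - 5) + 6*(-5)))² = (-82 + 7*(√(-30) - 30))² = (-82 + 7*(I*√30 - 30))² = (-82 + 7*(-30 + I*√30))² = (-82 + (-210 + 7*I*√30))² = (-292 + 7*I*√30)²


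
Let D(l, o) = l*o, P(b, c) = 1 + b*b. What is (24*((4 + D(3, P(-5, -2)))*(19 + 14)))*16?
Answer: 1039104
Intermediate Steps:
P(b, c) = 1 + b**2
(24*((4 + D(3, P(-5, -2)))*(19 + 14)))*16 = (24*((4 + 3*(1 + (-5)**2))*(19 + 14)))*16 = (24*((4 + 3*(1 + 25))*33))*16 = (24*((4 + 3*26)*33))*16 = (24*((4 + 78)*33))*16 = (24*(82*33))*16 = (24*2706)*16 = 64944*16 = 1039104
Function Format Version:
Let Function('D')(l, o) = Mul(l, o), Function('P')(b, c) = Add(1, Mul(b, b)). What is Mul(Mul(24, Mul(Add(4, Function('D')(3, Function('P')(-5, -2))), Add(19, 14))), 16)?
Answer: 1039104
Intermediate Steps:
Function('P')(b, c) = Add(1, Pow(b, 2))
Mul(Mul(24, Mul(Add(4, Function('D')(3, Function('P')(-5, -2))), Add(19, 14))), 16) = Mul(Mul(24, Mul(Add(4, Mul(3, Add(1, Pow(-5, 2)))), Add(19, 14))), 16) = Mul(Mul(24, Mul(Add(4, Mul(3, Add(1, 25))), 33)), 16) = Mul(Mul(24, Mul(Add(4, Mul(3, 26)), 33)), 16) = Mul(Mul(24, Mul(Add(4, 78), 33)), 16) = Mul(Mul(24, Mul(82, 33)), 16) = Mul(Mul(24, 2706), 16) = Mul(64944, 16) = 1039104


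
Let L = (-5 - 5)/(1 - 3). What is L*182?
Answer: 910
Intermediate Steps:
L = 5 (L = -10/(-2) = -10*(-½) = 5)
L*182 = 5*182 = 910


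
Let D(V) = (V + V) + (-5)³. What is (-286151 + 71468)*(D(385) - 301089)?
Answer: 64500219252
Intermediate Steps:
D(V) = -125 + 2*V (D(V) = 2*V - 125 = -125 + 2*V)
(-286151 + 71468)*(D(385) - 301089) = (-286151 + 71468)*((-125 + 2*385) - 301089) = -214683*((-125 + 770) - 301089) = -214683*(645 - 301089) = -214683*(-300444) = 64500219252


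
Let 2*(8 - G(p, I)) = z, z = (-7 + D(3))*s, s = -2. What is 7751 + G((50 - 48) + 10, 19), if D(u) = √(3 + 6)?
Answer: 7755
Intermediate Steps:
D(u) = 3 (D(u) = √9 = 3)
z = 8 (z = (-7 + 3)*(-2) = -4*(-2) = 8)
G(p, I) = 4 (G(p, I) = 8 - ½*8 = 8 - 4 = 4)
7751 + G((50 - 48) + 10, 19) = 7751 + 4 = 7755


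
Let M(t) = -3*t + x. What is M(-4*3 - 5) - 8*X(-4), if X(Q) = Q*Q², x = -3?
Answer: 560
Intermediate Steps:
M(t) = -3 - 3*t (M(t) = -3*t - 3 = -3 - 3*t)
X(Q) = Q³
M(-4*3 - 5) - 8*X(-4) = (-3 - 3*(-4*3 - 5)) - 8*(-4)³ = (-3 - 3*(-12 - 5)) - 8*(-64) = (-3 - 3*(-17)) + 512 = (-3 + 51) + 512 = 48 + 512 = 560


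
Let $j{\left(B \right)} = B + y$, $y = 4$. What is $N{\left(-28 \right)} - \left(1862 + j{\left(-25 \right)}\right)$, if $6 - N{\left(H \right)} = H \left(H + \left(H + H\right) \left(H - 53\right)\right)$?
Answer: $124389$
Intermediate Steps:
$j{\left(B \right)} = 4 + B$ ($j{\left(B \right)} = B + 4 = 4 + B$)
$N{\left(H \right)} = 6 - H \left(H + 2 H \left(-53 + H\right)\right)$ ($N{\left(H \right)} = 6 - H \left(H + \left(H + H\right) \left(H - 53\right)\right) = 6 - H \left(H + 2 H \left(-53 + H\right)\right)$)
$N{\left(-28 \right)} - \left(1862 + j{\left(-25 \right)}\right) = \left(6 - 2 \left(-28\right)^{3} + 105 \left(-28\right)^{2}\right) - 1841 = \left(6 - -43904 + 105 \cdot 784\right) - 1841 = \left(6 + 43904 + 82320\right) - 1841 = 126230 - 1841 = 124389$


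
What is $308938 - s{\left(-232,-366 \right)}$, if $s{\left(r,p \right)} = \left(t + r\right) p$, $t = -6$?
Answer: $221830$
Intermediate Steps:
$s{\left(r,p \right)} = p \left(-6 + r\right)$ ($s{\left(r,p \right)} = \left(-6 + r\right) p = p \left(-6 + r\right)$)
$308938 - s{\left(-232,-366 \right)} = 308938 - - 366 \left(-6 - 232\right) = 308938 - \left(-366\right) \left(-238\right) = 308938 - 87108 = 221830$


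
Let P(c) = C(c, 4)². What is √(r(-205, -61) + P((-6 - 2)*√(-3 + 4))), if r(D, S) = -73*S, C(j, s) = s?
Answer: √4469 ≈ 66.851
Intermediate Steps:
P(c) = 16 (P(c) = 4² = 16)
√(r(-205, -61) + P((-6 - 2)*√(-3 + 4))) = √(-73*(-61) + 16) = √(4453 + 16) = √4469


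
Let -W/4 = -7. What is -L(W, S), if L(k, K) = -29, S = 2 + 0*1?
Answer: 29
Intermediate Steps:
W = 28 (W = -4*(-7) = 28)
S = 2 (S = 2 + 0 = 2)
-L(W, S) = -1*(-29) = 29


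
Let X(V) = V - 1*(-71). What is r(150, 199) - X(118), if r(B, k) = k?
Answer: 10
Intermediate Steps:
X(V) = 71 + V (X(V) = V + 71 = 71 + V)
r(150, 199) - X(118) = 199 - (71 + 118) = 199 - 1*189 = 199 - 189 = 10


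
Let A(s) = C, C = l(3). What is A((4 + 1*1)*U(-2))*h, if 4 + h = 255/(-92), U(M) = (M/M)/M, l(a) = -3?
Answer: 1869/92 ≈ 20.315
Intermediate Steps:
U(M) = 1/M
C = -3
A(s) = -3
h = -623/92 (h = -4 + 255/(-92) = -4 + 255*(-1/92) = -4 - 255/92 = -623/92 ≈ -6.7717)
A((4 + 1*1)*U(-2))*h = -3*(-623/92) = 1869/92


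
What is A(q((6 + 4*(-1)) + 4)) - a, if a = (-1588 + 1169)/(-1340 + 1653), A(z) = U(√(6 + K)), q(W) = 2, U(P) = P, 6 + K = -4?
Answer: 419/313 + 2*I ≈ 1.3387 + 2.0*I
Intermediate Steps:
K = -10 (K = -6 - 4 = -10)
A(z) = 2*I (A(z) = √(6 - 10) = √(-4) = 2*I)
a = -419/313 ≈ -1.3387
A(q((6 + 4*(-1)) + 4)) - a = 2*I - 1*(-419/313) = 2*I + 419/313 = 419/313 + 2*I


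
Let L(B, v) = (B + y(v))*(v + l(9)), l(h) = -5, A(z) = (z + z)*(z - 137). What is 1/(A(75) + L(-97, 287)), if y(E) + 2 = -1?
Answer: -1/37500 ≈ -2.6667e-5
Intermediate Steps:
A(z) = 2*z*(-137 + z) (A(z) = (2*z)*(-137 + z) = 2*z*(-137 + z))
y(E) = -3 (y(E) = -2 - 1 = -3)
L(B, v) = (-5 + v)*(-3 + B) (L(B, v) = (B - 3)*(v - 5) = (-3 + B)*(-5 + v) = (-5 + v)*(-3 + B))
1/(A(75) + L(-97, 287)) = 1/(2*75*(-137 + 75) + (15 - 5*(-97) - 3*287 - 97*287)) = 1/(2*75*(-62) + (15 + 485 - 861 - 27839)) = 1/(-9300 - 28200) = 1/(-37500) = -1/37500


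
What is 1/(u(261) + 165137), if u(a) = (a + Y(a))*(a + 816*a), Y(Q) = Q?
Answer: 1/111474851 ≈ 8.9706e-9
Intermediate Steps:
u(a) = 1634*a² (u(a) = (a + a)*(a + 816*a) = (2*a)*(817*a) = 1634*a²)
1/(u(261) + 165137) = 1/(1634*261² + 165137) = 1/(1634*68121 + 165137) = 1/(111309714 + 165137) = 1/111474851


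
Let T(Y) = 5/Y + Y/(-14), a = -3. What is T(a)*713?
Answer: -43493/42 ≈ -1035.5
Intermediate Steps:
T(Y) = 5/Y - Y/14 (T(Y) = 5/Y + Y*(-1/14) = 5/Y - Y/14)
T(a)*713 = (5/(-3) - 1/14*(-3))*713 = (5*(-⅓) + 3/14)*713 = (-5/3 + 3/14)*713 = -61/42*713 = -43493/42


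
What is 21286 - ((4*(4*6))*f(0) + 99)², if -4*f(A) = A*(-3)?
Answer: 11485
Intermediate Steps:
f(A) = 3*A/4 (f(A) = -A*(-3)/4 = -(-3)*A/4 = 3*A/4)
21286 - ((4*(4*6))*f(0) + 99)² = 21286 - ((4*(4*6))*((¾)*0) + 99)² = 21286 - ((4*24)*0 + 99)² = 21286 - (96*0 + 99)² = 21286 - (0 + 99)² = 21286 - 1*99² = 21286 - 1*9801 = 21286 - 9801 = 11485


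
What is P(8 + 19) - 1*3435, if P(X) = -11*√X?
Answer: -3435 - 33*√3 ≈ -3492.2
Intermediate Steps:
P(8 + 19) - 1*3435 = -11*√(8 + 19) - 1*3435 = -33*√3 - 3435 = -3435 - 33*√3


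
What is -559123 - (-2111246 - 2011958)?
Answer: 3564081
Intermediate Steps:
-559123 - (-2111246 - 2011958) = -559123 - 1*(-4123204) = -559123 + 4123204 = 3564081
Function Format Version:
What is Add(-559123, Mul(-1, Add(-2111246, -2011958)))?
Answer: 3564081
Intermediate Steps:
Add(-559123, Mul(-1, Add(-2111246, -2011958))) = Add(-559123, Mul(-1, -4123204)) = Add(-559123, 4123204) = 3564081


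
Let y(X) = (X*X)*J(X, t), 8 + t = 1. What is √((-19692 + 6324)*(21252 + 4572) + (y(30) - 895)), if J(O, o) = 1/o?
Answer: I*√16915596523/7 ≈ 18580.0*I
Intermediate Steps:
t = -7 (t = -8 + 1 = -7)
y(X) = -X²/7 (y(X) = (X*X)/(-7) = X²*(-⅐) = -X²/7)
√((-19692 + 6324)*(21252 + 4572) + (y(30) - 895)) = √((-19692 + 6324)*(21252 + 4572) + (-⅐*30² - 895)) = √(-13368*25824 + (-⅐*900 - 895)) = √(-345215232 + (-900/7 - 895)) = √(-345215232 - 7165/7) = √(-2416513789/7) = I*√16915596523/7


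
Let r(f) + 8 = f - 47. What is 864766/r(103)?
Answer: 432383/24 ≈ 18016.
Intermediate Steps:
r(f) = -55 + f (r(f) = -8 + (f - 47) = -8 + (-47 + f) = -55 + f)
864766/r(103) = 864766/(-55 + 103) = 864766/48 = 864766*(1/48) = 432383/24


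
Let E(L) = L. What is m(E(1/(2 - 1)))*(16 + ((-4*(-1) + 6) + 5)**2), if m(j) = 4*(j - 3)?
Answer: -1928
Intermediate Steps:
m(j) = -12 + 4*j (m(j) = 4*(-3 + j) = -12 + 4*j)
m(E(1/(2 - 1)))*(16 + ((-4*(-1) + 6) + 5)**2) = (-12 + 4/(2 - 1))*(16 + ((-4*(-1) + 6) + 5)**2) = (-12 + 4/1)*(16 + ((4 + 6) + 5)**2) = (-12 + 4*1)*(16 + (10 + 5)**2) = (-12 + 4)*(16 + 15**2) = -8*(16 + 225) = -8*241 = -1928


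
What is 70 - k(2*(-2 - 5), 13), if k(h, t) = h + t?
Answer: 71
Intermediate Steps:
70 - k(2*(-2 - 5), 13) = 70 - (2*(-2 - 5) + 13) = 70 - (2*(-7) + 13) = 70 - (-14 + 13) = 70 - 1*(-1) = 70 + 1 = 71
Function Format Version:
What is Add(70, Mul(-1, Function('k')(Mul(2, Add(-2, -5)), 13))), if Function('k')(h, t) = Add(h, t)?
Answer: 71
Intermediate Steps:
Add(70, Mul(-1, Function('k')(Mul(2, Add(-2, -5)), 13))) = Add(70, Mul(-1, Add(Mul(2, Add(-2, -5)), 13))) = Add(70, Mul(-1, Add(Mul(2, -7), 13))) = Add(70, Mul(-1, Add(-14, 13))) = Add(70, Mul(-1, -1)) = Add(70, 1) = 71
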